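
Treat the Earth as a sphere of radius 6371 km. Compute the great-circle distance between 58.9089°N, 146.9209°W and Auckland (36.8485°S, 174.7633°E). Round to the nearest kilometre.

11221 km

Δλ = 174.7633 − -146.9209 = 321.6842°; wrapped into (−180°, 180°]: -38.3158°.
Δφ = -36.8485 − 58.9089 = -95.7574°.
a = sin²(Δφ/2) + cos φ₁ · cos φ₂ · sin²(Δλ/2) = 0.594663.
c = 2·atan2(√a, √(1−a)) = 1.76127 rad → d = 6371·c ≈ 11221.06 km.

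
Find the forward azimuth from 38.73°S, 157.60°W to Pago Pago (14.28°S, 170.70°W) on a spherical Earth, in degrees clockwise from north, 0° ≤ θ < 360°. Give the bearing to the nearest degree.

Δλ = -170.70 − -157.60 = -13.10°.
θ = atan2( sin Δλ · cos φ₂ , cos φ₁ · sin φ₂ − sin φ₁ · cos φ₂ · cos Δλ )
  = atan2(-0.21965, 0.39812) = -28.886° → normalised to [0°, 360°): 331.114°.

331°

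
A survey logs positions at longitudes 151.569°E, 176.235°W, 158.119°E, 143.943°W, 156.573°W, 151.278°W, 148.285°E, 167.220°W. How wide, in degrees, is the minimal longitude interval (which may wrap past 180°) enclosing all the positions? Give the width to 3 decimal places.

67.772°

Sort the longitudes: -176.235°, -167.220°, -156.573°, -151.278°, -143.943°, +148.285°, +151.569°, +158.119°.
Eastward gaps between consecutive values (wrapping around): 9.015°, 10.647°, 5.295°, 7.335°, 292.228°, 3.284°, 6.550°, 25.646°.
Largest gap = 292.228° ⇒ minimal covering band is its complement: 360° − 292.228° = 67.772°.
Band runs from +148.285° eastward to -143.943°, crossing the antimeridian.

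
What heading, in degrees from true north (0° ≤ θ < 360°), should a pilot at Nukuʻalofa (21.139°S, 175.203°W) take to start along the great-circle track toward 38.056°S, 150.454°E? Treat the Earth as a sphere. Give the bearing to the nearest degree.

Δλ = 150.454 − -175.203 = 325.657°; wrapped into (−180°, 180°]: -34.343°.
θ = atan2( sin Δλ · cos φ₂ , cos φ₁ · sin φ₂ − sin φ₁ · cos φ₂ · cos Δλ )
  = atan2(-0.44421, -0.34049) = -127.470° → normalised to [0°, 360°): 232.530°.

233°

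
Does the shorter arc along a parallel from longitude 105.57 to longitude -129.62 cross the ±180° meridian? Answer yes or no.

Naïve |-129.62 − 105.57| = 235.19° > 180°, so the shorter arc goes the other way round — across 180°.
Signed shortest Δλ = ((-129.62 − 105.57 + 180) mod 360) − 180 = 124.81°.
Going east by 124.81° from +105.57° passes through 180° before reaching -129.62°.

Yes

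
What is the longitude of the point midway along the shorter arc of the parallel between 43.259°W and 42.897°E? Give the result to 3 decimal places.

Signed shortest Δλ from -43.259° to +42.897° is +86.156°.
Midpoint longitude = -43.259° + (+86.156°)/2 = -43.259° + 43.078° = -0.181°.

0.181°W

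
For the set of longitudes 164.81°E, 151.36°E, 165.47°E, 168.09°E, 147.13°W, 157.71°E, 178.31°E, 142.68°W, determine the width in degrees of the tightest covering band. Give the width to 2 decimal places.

65.96°

Sort the longitudes: -147.13°, -142.68°, +151.36°, +157.71°, +164.81°, +165.47°, +168.09°, +178.31°.
Eastward gaps between consecutive values (wrapping around): 4.45°, 294.04°, 6.35°, 7.10°, 0.66°, 2.62°, 10.22°, 34.56°.
Largest gap = 294.04° ⇒ minimal covering band is its complement: 360° − 294.04° = 65.96°.
Band runs from +151.36° eastward to -142.68°, crossing the antimeridian.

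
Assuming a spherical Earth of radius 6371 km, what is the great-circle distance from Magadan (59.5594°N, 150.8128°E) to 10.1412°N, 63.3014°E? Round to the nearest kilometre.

Δλ = 63.3014 − 150.8128 = -87.5114°.
Δφ = 10.1412 − 59.5594 = -49.4182°.
a = sin²(Δφ/2) + cos φ₁ · cos φ₂ · sin²(Δλ/2) = 0.413271.
c = 2·atan2(√a, √(1−a)) = 1.39646 rad → d = 6371·c ≈ 8896.82 km.

8897 km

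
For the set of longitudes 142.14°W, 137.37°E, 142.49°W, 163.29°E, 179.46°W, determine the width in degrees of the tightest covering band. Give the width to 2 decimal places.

80.49°

Sort the longitudes: -179.46°, -142.49°, -142.14°, +137.37°, +163.29°.
Eastward gaps between consecutive values (wrapping around): 36.97°, 0.35°, 279.51°, 25.92°, 17.25°.
Largest gap = 279.51° ⇒ minimal covering band is its complement: 360° − 279.51° = 80.49°.
Band runs from +137.37° eastward to -142.14°, crossing the antimeridian.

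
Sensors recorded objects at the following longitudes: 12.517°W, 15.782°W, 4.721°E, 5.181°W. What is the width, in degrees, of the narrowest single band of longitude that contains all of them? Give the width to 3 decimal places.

20.503°

Sort the longitudes: -15.782°, -12.517°, -5.181°, +4.721°.
Eastward gaps between consecutive values (wrapping around): 3.265°, 7.336°, 9.902°, 339.497°.
Largest gap = 339.497° ⇒ minimal covering band is its complement: 360° − 339.497° = 20.503°.
Band runs from -15.782° eastward to +4.721°.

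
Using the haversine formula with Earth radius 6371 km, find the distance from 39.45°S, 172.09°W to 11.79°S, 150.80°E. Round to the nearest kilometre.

Δλ = 150.80 − -172.09 = 322.89°; wrapped into (−180°, 180°]: -37.11°.
Δφ = -11.79 − -39.45 = 27.66°.
a = sin²(Δφ/2) + cos φ₁ · cos φ₂ · sin²(Δλ/2) = 0.133683.
c = 2·atan2(√a, √(1−a)) = 0.74861 rad → d = 6371·c ≈ 4769.41 km.

4769 km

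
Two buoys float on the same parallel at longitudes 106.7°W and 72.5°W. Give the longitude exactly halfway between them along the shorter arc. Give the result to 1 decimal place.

89.6°W

Signed shortest Δλ from -106.7° to -72.5° is +34.2°.
Midpoint longitude = -106.7° + (+34.2°)/2 = -106.7° + 17.1° = -89.6°.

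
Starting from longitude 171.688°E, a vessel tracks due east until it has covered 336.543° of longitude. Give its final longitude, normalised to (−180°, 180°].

Start at +171.688°; shift +336.543° → +508.231°.
+508.231° lies outside (−180°, 180°]; subtract 360° → +148.231°.

148.231°E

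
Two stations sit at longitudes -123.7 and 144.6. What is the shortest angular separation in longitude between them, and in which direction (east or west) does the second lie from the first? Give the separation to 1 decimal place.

Raw difference: 144.6 − -123.7 = 268.3°.
Normalise into (−180°, 180°]: 268.3° − 360° = -91.7°.
Negative ⇒ the second point lies to the west; separation 91.7°.

91.7° west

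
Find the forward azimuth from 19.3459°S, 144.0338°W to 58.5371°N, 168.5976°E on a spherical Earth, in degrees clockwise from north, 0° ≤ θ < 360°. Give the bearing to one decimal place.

337.4°

Δλ = 168.5976 − -144.0338 = 312.6314°; wrapped into (−180°, 180°]: -47.3686°.
θ = atan2( sin Δλ · cos φ₂ , cos φ₁ · sin φ₂ − sin φ₁ · cos φ₂ · cos Δλ )
  = atan2(-0.38401, 0.92192) = -22.613° → normalised to [0°, 360°): 337.387°.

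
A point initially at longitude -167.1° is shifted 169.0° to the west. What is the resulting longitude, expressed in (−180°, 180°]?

Start at -167.1°; shift −169.0° → -336.1°.
-336.1° lies outside (−180°, 180°]; add 360° → +23.9°.

+23.9°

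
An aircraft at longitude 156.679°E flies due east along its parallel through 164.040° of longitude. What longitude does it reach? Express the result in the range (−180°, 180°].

Start at +156.679°; shift +164.040° → +320.719°.
+320.719° lies outside (−180°, 180°]; subtract 360° → -39.281°.

39.281°W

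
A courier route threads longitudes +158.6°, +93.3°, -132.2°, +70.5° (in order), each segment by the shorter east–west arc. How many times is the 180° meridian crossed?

2

Leg 1: +158.6° → +93.3°, shortest Δλ = -65.3° (west) — does not cross 180°.
Leg 2: +93.3° → -132.2°, shortest Δλ = 134.5° (east) — crosses 180°.
Leg 3: -132.2° → +70.5°, shortest Δλ = -157.3° (west) — crosses 180°.
Total crossings: 2.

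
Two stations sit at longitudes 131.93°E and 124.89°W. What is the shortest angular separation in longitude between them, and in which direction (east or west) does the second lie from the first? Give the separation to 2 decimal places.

Raw difference: -124.89 − 131.93 = -256.82°.
Normalise into (−180°, 180°]: -256.82° + 360° = 103.18°.
Positive ⇒ the second point lies to the east; separation 103.18°.

103.18° east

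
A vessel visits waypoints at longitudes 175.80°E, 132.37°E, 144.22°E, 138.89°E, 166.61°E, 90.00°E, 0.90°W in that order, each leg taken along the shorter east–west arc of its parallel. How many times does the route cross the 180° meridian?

0

Leg 1: +175.80° → +132.37°, shortest Δλ = -43.43° (west) — does not cross 180°.
Leg 2: +132.37° → +144.22°, shortest Δλ = 11.85° (east) — does not cross 180°.
Leg 3: +144.22° → +138.89°, shortest Δλ = -5.33° (west) — does not cross 180°.
Leg 4: +138.89° → +166.61°, shortest Δλ = 27.72° (east) — does not cross 180°.
Leg 5: +166.61° → +90.00°, shortest Δλ = -76.61° (west) — does not cross 180°.
Leg 6: +90.00° → -0.90°, shortest Δλ = -90.9° (west) — does not cross 180°.
Total crossings: 0.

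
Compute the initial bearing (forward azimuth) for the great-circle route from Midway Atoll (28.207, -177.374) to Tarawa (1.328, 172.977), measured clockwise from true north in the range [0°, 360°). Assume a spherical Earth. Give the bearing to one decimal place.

Δλ = 172.977 − -177.374 = 350.351°; wrapped into (−180°, 180°]: -9.649°.
θ = atan2( sin Δλ · cos φ₂ , cos φ₁ · sin φ₂ − sin φ₁ · cos φ₂ · cos Δλ )
  = atan2(-0.16757, -0.44542) = -159.384° → normalised to [0°, 360°): 200.616°.

200.6°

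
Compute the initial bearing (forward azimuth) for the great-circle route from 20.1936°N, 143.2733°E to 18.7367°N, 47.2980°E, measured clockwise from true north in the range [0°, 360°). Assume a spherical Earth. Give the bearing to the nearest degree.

290°

Δλ = 47.2980 − 143.2733 = -95.9753°.
θ = atan2( sin Δλ · cos φ₂ , cos φ₁ · sin φ₂ − sin φ₁ · cos φ₂ · cos Δλ )
  = atan2(-0.94186, 0.33550) = -70.393° → normalised to [0°, 360°): 289.607°.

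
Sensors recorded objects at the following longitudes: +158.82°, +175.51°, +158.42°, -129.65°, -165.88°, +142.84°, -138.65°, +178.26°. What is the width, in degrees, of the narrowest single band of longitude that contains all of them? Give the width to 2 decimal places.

87.51°

Sort the longitudes: -165.88°, -138.65°, -129.65°, +142.84°, +158.42°, +158.82°, +175.51°, +178.26°.
Eastward gaps between consecutive values (wrapping around): 27.23°, 9.00°, 272.49°, 15.58°, 0.40°, 16.69°, 2.75°, 15.86°.
Largest gap = 272.49° ⇒ minimal covering band is its complement: 360° − 272.49° = 87.51°.
Band runs from +142.84° eastward to -129.65°, crossing the antimeridian.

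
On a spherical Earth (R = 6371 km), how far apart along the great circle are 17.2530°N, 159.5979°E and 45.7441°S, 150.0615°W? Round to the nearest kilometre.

8641 km

Δλ = -150.0615 − 159.5979 = -309.6594°; wrapped into (−180°, 180°]: 50.3406°.
Δφ = -45.7441 − 17.2530 = -62.9971°.
a = sin²(Δφ/2) + cos φ₁ · cos φ₂ · sin²(Δλ/2) = 0.393538.
c = 2·atan2(√a, √(1−a)) = 1.35623 rad → d = 6371·c ≈ 8640.54 km.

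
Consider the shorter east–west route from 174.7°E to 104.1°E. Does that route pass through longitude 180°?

Signed shortest Δλ = ((104.1 − 174.7 + 180) mod 360) − 180 = -70.6°.
Going west by 70.6° from +174.7° reaches +104.1° without touching 180°.

No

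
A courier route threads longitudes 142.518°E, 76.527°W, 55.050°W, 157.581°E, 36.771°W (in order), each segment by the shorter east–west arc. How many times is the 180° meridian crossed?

Leg 1: +142.518° → -76.527°, shortest Δλ = 140.955° (east) — crosses 180°.
Leg 2: -76.527° → -55.050°, shortest Δλ = 21.477° (east) — does not cross 180°.
Leg 3: -55.050° → +157.581°, shortest Δλ = -147.369° (west) — crosses 180°.
Leg 4: +157.581° → -36.771°, shortest Δλ = 165.648° (east) — crosses 180°.
Total crossings: 3.

3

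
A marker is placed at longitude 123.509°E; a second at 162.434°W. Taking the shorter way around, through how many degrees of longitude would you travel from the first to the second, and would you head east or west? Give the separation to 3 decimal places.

74.057° east

Raw difference: -162.434 − 123.509 = -285.943°.
Normalise into (−180°, 180°]: -285.943° + 360° = 74.057°.
Positive ⇒ the second point lies to the east; separation 74.057°.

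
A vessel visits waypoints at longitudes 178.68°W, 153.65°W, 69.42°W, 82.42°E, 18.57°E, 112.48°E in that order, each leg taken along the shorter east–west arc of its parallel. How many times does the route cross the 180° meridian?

Leg 1: -178.68° → -153.65°, shortest Δλ = 25.03° (east) — does not cross 180°.
Leg 2: -153.65° → -69.42°, shortest Δλ = 84.23° (east) — does not cross 180°.
Leg 3: -69.42° → +82.42°, shortest Δλ = 151.84° (east) — does not cross 180°.
Leg 4: +82.42° → +18.57°, shortest Δλ = -63.85° (west) — does not cross 180°.
Leg 5: +18.57° → +112.48°, shortest Δλ = 93.91° (east) — does not cross 180°.
Total crossings: 0.

0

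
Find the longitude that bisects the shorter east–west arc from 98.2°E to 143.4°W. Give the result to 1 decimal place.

Signed shortest Δλ from +98.2° to -143.4° is +118.4°.
Midpoint longitude = +98.2° + (+118.4°)/2 = +98.2° + 59.2° = +157.4°.
(The naïve average (+98.2 + -143.4)/2 = -22.6° is on the wrong side of the globe.)

157.4°E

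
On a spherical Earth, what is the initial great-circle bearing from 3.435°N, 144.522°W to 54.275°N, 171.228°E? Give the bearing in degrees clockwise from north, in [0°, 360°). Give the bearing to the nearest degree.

Δλ = 171.228 − -144.522 = 315.750°; wrapped into (−180°, 180°]: -44.250°.
θ = atan2( sin Δλ · cos φ₂ , cos φ₁ · sin φ₂ − sin φ₁ · cos φ₂ · cos Δλ )
  = atan2(-0.40744, 0.78531) = -27.421° → normalised to [0°, 360°): 332.579°.

333°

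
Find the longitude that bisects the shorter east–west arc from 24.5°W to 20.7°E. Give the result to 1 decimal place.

Signed shortest Δλ from -24.5° to +20.7° is +45.2°.
Midpoint longitude = -24.5° + (+45.2°)/2 = -24.5° + 22.6° = -1.9°.

1.9°W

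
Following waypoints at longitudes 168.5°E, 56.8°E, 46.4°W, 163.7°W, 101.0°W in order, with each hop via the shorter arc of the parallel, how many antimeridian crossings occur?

0

Leg 1: +168.5° → +56.8°, shortest Δλ = -111.7° (west) — does not cross 180°.
Leg 2: +56.8° → -46.4°, shortest Δλ = -103.2° (west) — does not cross 180°.
Leg 3: -46.4° → -163.7°, shortest Δλ = -117.3° (west) — does not cross 180°.
Leg 4: -163.7° → -101.0°, shortest Δλ = 62.7° (east) — does not cross 180°.
Total crossings: 0.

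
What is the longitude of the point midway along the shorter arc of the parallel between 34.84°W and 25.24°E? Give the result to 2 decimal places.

Signed shortest Δλ from -34.84° to +25.24° is +60.08°.
Midpoint longitude = -34.84° + (+60.08°)/2 = -34.84° + 30.04° = -4.80°.

4.80°W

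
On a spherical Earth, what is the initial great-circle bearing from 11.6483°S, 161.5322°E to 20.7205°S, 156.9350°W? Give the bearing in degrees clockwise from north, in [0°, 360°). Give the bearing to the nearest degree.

108°

Δλ = -156.9350 − 161.5322 = -318.4672°; wrapped into (−180°, 180°]: 41.5328°.
θ = atan2( sin Δλ · cos φ₂ , cos φ₁ · sin φ₂ − sin φ₁ · cos φ₂ · cos Δλ )
  = atan2(0.62016, -0.20516) = 108.305° → normalised to [0°, 360°): 108.305°.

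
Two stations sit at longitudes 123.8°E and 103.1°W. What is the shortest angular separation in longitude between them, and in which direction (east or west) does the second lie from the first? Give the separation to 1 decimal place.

133.1° east

Raw difference: -103.1 − 123.8 = -226.9°.
Normalise into (−180°, 180°]: -226.9° + 360° = 133.1°.
Positive ⇒ the second point lies to the east; separation 133.1°.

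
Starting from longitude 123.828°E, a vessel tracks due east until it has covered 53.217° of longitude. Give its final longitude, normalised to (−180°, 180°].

177.045°E

Start at +123.828°; shift +53.217° → +177.045°.
+177.045° already lies in (−180°, 180°].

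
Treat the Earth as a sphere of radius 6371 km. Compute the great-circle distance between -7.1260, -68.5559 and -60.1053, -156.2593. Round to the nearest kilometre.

9194 km

Δλ = -156.2593 − -68.5559 = -87.7034°.
Δφ = -60.1053 − -7.1260 = -52.9793°.
a = sin²(Δφ/2) + cos φ₁ · cos φ₂ · sin²(Δλ/2) = 0.436318.
c = 2·atan2(√a, √(1−a)) = 1.44309 rad → d = 6371·c ≈ 9193.90 km.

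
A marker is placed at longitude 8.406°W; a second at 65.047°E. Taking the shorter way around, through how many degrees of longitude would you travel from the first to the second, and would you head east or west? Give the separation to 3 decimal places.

73.453° east

Raw difference: 65.047 − -8.406 = 73.453°.
Normalise into (−180°, 180°]: 73.453° stays 73.453°.
Positive ⇒ the second point lies to the east; separation 73.453°.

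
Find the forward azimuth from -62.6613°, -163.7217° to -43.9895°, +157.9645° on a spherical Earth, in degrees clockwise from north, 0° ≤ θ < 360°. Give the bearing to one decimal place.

292.3°

Δλ = 157.9645 − -163.7217 = 321.6862°; wrapped into (−180°, 180°]: -38.3138°.
θ = atan2( sin Δλ · cos φ₂ , cos φ₁ · sin φ₂ − sin φ₁ · cos φ₂ · cos Δλ )
  = atan2(-0.44605, 0.18250) = -67.748° → normalised to [0°, 360°): 292.252°.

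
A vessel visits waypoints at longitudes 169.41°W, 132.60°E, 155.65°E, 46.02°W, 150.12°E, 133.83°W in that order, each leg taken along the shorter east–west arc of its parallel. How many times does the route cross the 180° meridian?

4

Leg 1: -169.41° → +132.60°, shortest Δλ = -57.99° (west) — crosses 180°.
Leg 2: +132.60° → +155.65°, shortest Δλ = 23.05° (east) — does not cross 180°.
Leg 3: +155.65° → -46.02°, shortest Δλ = 158.33° (east) — crosses 180°.
Leg 4: -46.02° → +150.12°, shortest Δλ = -163.86° (west) — crosses 180°.
Leg 5: +150.12° → -133.83°, shortest Δλ = 76.05° (east) — crosses 180°.
Total crossings: 4.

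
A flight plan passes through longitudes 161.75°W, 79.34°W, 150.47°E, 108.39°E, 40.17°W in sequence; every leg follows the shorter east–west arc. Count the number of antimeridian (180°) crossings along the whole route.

1

Leg 1: -161.75° → -79.34°, shortest Δλ = 82.41° (east) — does not cross 180°.
Leg 2: -79.34° → +150.47°, shortest Δλ = -130.19° (west) — crosses 180°.
Leg 3: +150.47° → +108.39°, shortest Δλ = -42.08° (west) — does not cross 180°.
Leg 4: +108.39° → -40.17°, shortest Δλ = -148.56° (west) — does not cross 180°.
Total crossings: 1.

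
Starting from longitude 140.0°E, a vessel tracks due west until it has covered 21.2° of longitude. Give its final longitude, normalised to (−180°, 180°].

118.8°E

Start at +140.0°; shift −21.2° → +118.8°.
+118.8° already lies in (−180°, 180°].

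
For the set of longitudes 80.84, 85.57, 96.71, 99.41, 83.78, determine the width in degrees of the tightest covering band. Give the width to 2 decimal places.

Sort the longitudes: +80.84°, +83.78°, +85.57°, +96.71°, +99.41°.
Eastward gaps between consecutive values (wrapping around): 2.94°, 1.79°, 11.14°, 2.70°, 341.43°.
Largest gap = 341.43° ⇒ minimal covering band is its complement: 360° − 341.43° = 18.57°.
Band runs from +80.84° eastward to +99.41°.

18.57°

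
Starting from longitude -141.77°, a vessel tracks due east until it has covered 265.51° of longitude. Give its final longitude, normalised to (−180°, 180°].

+123.74°

Start at -141.77°; shift +265.51° → +123.74°.
+123.74° already lies in (−180°, 180°].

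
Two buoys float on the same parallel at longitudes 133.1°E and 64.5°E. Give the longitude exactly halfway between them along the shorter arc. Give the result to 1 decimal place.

98.8°E

Signed shortest Δλ from +133.1° to +64.5° is -68.6°.
Midpoint longitude = +133.1° + (-68.6°)/2 = +133.1° − 34.3° = +98.8°.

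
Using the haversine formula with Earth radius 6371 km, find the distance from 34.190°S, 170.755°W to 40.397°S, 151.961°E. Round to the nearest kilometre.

3344 km

Δλ = 151.961 − -170.755 = 322.716°; wrapped into (−180°, 180°]: -37.284°.
Δφ = -40.397 − -34.190 = -6.207°.
a = sin²(Δφ/2) + cos φ₁ · cos φ₂ · sin²(Δλ/2) = 0.067299.
c = 2·atan2(√a, √(1−a)) = 0.52485 rad → d = 6371·c ≈ 3343.79 km.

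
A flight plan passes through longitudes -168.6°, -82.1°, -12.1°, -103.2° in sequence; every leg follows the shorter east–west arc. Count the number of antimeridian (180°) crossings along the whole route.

Leg 1: -168.6° → -82.1°, shortest Δλ = 86.5° (east) — does not cross 180°.
Leg 2: -82.1° → -12.1°, shortest Δλ = 70.0° (east) — does not cross 180°.
Leg 3: -12.1° → -103.2°, shortest Δλ = -91.1° (west) — does not cross 180°.
Total crossings: 0.

0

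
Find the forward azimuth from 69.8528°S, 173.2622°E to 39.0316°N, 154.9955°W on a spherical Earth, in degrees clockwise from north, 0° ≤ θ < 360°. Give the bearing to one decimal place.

Δλ = -154.9955 − 173.2622 = -328.2577°; wrapped into (−180°, 180°]: 31.7423°.
θ = atan2( sin Δλ · cos φ₂ , cos φ₁ · sin φ₂ − sin φ₁ · cos φ₂ · cos Δλ )
  = atan2(0.40867, 0.83709) = 26.022° → normalised to [0°, 360°): 26.022°.

26.0°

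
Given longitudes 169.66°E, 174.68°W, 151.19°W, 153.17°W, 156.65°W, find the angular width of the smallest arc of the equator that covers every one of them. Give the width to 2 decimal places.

Sort the longitudes: -174.68°, -156.65°, -153.17°, -151.19°, +169.66°.
Eastward gaps between consecutive values (wrapping around): 18.03°, 3.48°, 1.98°, 320.85°, 15.66°.
Largest gap = 320.85° ⇒ minimal covering band is its complement: 360° − 320.85° = 39.15°.
Band runs from +169.66° eastward to -151.19°, crossing the antimeridian.

39.15°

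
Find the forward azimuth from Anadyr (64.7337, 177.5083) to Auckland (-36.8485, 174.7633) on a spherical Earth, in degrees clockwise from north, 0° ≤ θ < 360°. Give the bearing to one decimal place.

182.2°

Δλ = 174.7633 − 177.5083 = -2.7450°.
θ = atan2( sin Δλ · cos φ₂ , cos φ₁ · sin φ₂ − sin φ₁ · cos φ₂ · cos Δλ )
  = atan2(-0.03832, -0.97881) = -177.758° → normalised to [0°, 360°): 182.242°.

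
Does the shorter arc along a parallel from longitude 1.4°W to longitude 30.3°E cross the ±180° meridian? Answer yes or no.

No

Signed shortest Δλ = ((30.3 − -1.4 + 180) mod 360) − 180 = 31.7°.
Going east by 31.7° from -1.4° reaches +30.3° without touching 180°.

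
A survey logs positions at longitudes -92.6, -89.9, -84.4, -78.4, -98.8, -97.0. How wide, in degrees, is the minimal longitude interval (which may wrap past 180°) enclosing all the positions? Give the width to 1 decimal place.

20.4°

Sort the longitudes: -98.8°, -97.0°, -92.6°, -89.9°, -84.4°, -78.4°.
Eastward gaps between consecutive values (wrapping around): 1.8°, 4.4°, 2.7°, 5.5°, 6.0°, 339.6°.
Largest gap = 339.6° ⇒ minimal covering band is its complement: 360° − 339.6° = 20.4°.
Band runs from -98.8° eastward to -78.4°.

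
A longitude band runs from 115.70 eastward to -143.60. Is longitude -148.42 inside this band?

Band width going east from +115.70° to -143.60°: ((-143.60 − 115.70) mod 360) = 100.70°.
Offset of -148.42° east of the west edge: ((-148.42 − 115.70) mod 360) = 95.88°.
95.88° ≤ 100.70° ⇒ inside.

Yes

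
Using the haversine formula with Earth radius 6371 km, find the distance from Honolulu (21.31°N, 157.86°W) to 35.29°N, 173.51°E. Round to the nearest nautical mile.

Δλ = 173.51 − -157.86 = 331.37°; wrapped into (−180°, 180°]: -28.63°.
Δφ = 35.29 − 21.31 = 13.98°.
a = sin²(Δφ/2) + cos φ₁ · cos φ₂ · sin²(Δλ/2) = 0.061298.
c = 2·atan2(√a, √(1−a)) = 0.50037 rad → d = 6371·c ≈ 3187.87 km ≈ 1721.31 nmi.

1721 nmi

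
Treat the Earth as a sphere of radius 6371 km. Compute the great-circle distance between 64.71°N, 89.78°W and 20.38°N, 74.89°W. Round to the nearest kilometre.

5051 km

Δλ = -74.89 − -89.78 = 14.89°.
Δφ = 20.38 − 64.71 = -44.33°.
a = sin²(Δφ/2) + cos φ₁ · cos φ₂ · sin²(Δλ/2) = 0.149060.
c = 2·atan2(√a, √(1−a)) = 0.79276 rad → d = 6371·c ≈ 5050.69 km.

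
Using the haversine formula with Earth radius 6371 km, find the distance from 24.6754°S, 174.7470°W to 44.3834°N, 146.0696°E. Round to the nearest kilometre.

8651 km

Δλ = 146.0696 − -174.7470 = 320.8166°; wrapped into (−180°, 180°]: -39.1834°.
Δφ = 44.3834 − -24.6754 = 69.0588°.
a = sin²(Δφ/2) + cos φ₁ · cos φ₂ · sin²(Δλ/2) = 0.394313.
c = 2·atan2(√a, √(1−a)) = 1.35782 rad → d = 6371·c ≈ 8650.65 km.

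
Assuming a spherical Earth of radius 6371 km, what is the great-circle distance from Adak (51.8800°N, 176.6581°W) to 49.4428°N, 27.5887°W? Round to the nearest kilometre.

Δλ = -27.5887 − -176.6581 = 149.0694°.
Δφ = 49.4428 − 51.8800 = -2.4372°.
a = sin²(Δφ/2) + cos φ₁ · cos φ₂ · sin²(Δλ/2) = 0.373292.
c = 2·atan2(√a, √(1−a)) = 1.31459 rad → d = 6371·c ≈ 8375.23 km.

8375 km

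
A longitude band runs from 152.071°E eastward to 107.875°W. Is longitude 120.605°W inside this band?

Band width going east from +152.071° to -107.875°: ((-107.875 − 152.071) mod 360) = 100.054°.
Offset of -120.605° east of the west edge: ((-120.605 − 152.071) mod 360) = 87.324°.
87.324° ≤ 100.054° ⇒ inside.

Yes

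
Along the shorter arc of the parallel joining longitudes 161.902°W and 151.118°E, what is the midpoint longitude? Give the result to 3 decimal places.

174.608°E

Signed shortest Δλ from -161.902° to +151.118° is -46.980°.
Midpoint longitude = -161.902° + (-46.980°)/2 = -161.902° − 23.490° = -185.392°.
Normalise into (−180°, 180°]: +174.608°.
(The naïve average (-161.902 + +151.118)/2 = -5.392° is on the wrong side of the globe.)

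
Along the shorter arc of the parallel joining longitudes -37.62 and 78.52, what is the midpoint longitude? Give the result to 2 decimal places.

Signed shortest Δλ from -37.62° to +78.52° is +116.14°.
Midpoint longitude = -37.62° + (+116.14°)/2 = -37.62° + 58.07° = +20.45°.

+20.45°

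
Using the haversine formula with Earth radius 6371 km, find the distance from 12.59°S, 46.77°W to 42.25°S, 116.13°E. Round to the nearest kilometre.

13672 km

Δλ = 116.13 − -46.77 = 162.90°.
Δφ = -42.25 − -12.59 = -29.66°.
a = sin²(Δφ/2) + cos φ₁ · cos φ₂ · sin²(Δλ/2) = 0.771963.
c = 2·atan2(√a, √(1−a)) = 2.14590 rad → d = 6371·c ≈ 13671.56 km.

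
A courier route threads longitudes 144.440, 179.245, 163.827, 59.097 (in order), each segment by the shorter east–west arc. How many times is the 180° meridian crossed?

0

Leg 1: +144.440° → +179.245°, shortest Δλ = 34.805° (east) — does not cross 180°.
Leg 2: +179.245° → +163.827°, shortest Δλ = -15.418° (west) — does not cross 180°.
Leg 3: +163.827° → +59.097°, shortest Δλ = -104.73° (west) — does not cross 180°.
Total crossings: 0.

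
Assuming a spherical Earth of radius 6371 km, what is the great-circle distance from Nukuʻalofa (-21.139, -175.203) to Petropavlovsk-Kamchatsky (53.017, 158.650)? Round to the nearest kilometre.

Δλ = 158.650 − -175.203 = 333.853°; wrapped into (−180°, 180°]: -26.147°.
Δφ = 53.017 − -21.139 = 74.156°.
a = sin²(Δφ/2) + cos φ₁ · cos φ₂ · sin²(Δλ/2) = 0.392200.
c = 2·atan2(√a, √(1−a)) = 1.35349 rad → d = 6371·c ≈ 8623.09 km.

8623 km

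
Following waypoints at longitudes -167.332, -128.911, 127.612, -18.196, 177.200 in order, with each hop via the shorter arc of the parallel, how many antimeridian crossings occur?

Leg 1: -167.332° → -128.911°, shortest Δλ = 38.421° (east) — does not cross 180°.
Leg 2: -128.911° → +127.612°, shortest Δλ = -103.477° (west) — crosses 180°.
Leg 3: +127.612° → -18.196°, shortest Δλ = -145.808° (west) — does not cross 180°.
Leg 4: -18.196° → +177.200°, shortest Δλ = -164.604° (west) — crosses 180°.
Total crossings: 2.

2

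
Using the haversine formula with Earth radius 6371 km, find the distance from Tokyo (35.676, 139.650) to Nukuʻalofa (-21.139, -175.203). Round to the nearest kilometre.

Δλ = -175.203 − 139.650 = -314.853°; wrapped into (−180°, 180°]: 45.147°.
Δφ = -21.139 − 35.676 = -56.815°.
a = sin²(Δφ/2) + cos φ₁ · cos φ₂ · sin²(Δλ/2) = 0.337974.
c = 2·atan2(√a, √(1−a)) = 1.24079 rad → d = 6371·c ≈ 7905.05 km.

7905 km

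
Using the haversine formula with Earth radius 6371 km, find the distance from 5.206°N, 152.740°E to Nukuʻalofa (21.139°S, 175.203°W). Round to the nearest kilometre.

4561 km

Δλ = -175.203 − 152.740 = -327.943°; wrapped into (−180°, 180°]: 32.057°.
Δφ = -21.139 − 5.206 = -26.345°.
a = sin²(Δφ/2) + cos φ₁ · cos φ₂ · sin²(Δλ/2) = 0.122747.
c = 2·atan2(√a, √(1−a)) = 0.71590 rad → d = 6371·c ≈ 4560.97 km.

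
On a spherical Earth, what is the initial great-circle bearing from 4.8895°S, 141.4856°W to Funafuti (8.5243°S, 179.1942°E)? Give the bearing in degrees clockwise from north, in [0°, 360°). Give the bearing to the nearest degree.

263°

Δλ = 179.1942 − -141.4856 = 320.6798°; wrapped into (−180°, 180°]: -39.3202°.
θ = atan2( sin Δλ · cos φ₂ , cos φ₁ · sin φ₂ − sin φ₁ · cos φ₂ · cos Δλ )
  = atan2(-0.62665, -0.08248) = -97.498° → normalised to [0°, 360°): 262.502°.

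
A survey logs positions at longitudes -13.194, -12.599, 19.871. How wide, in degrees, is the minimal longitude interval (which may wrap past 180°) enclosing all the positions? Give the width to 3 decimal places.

Sort the longitudes: -13.194°, -12.599°, +19.871°.
Eastward gaps between consecutive values (wrapping around): 0.595°, 32.470°, 326.935°.
Largest gap = 326.935° ⇒ minimal covering band is its complement: 360° − 326.935° = 33.065°.
Band runs from -13.194° eastward to +19.871°.

33.065°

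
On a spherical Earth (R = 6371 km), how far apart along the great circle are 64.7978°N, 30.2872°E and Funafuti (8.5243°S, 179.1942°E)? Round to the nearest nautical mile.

Δλ = 179.1942 − 30.2872 = 148.9070°.
Δφ = -8.5243 − 64.7978 = -73.3221°.
a = sin²(Δφ/2) + cos φ₁ · cos φ₂ · sin²(Δλ/2) = 0.747364.
c = 2·atan2(√a, √(1−a)) = 2.08832 rad → d = 6371·c ≈ 13304.68 km ≈ 7183.95 nmi.

7184 nmi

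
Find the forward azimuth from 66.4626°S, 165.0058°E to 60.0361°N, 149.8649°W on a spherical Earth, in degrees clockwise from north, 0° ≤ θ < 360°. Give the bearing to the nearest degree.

Δλ = -149.8649 − 165.0058 = -314.8707°; wrapped into (−180°, 180°]: 45.1293°.
θ = atan2( sin Δλ · cos φ₂ , cos φ₁ · sin φ₂ − sin φ₁ · cos φ₂ · cos Δλ )
  = atan2(0.35396, 0.66902) = 27.882° → normalised to [0°, 360°): 27.882°.

28°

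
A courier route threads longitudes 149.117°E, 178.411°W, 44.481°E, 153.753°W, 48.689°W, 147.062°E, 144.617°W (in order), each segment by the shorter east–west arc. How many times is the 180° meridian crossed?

Leg 1: +149.117° → -178.411°, shortest Δλ = 32.472° (east) — crosses 180°.
Leg 2: -178.411° → +44.481°, shortest Δλ = -137.108° (west) — crosses 180°.
Leg 3: +44.481° → -153.753°, shortest Δλ = 161.766° (east) — crosses 180°.
Leg 4: -153.753° → -48.689°, shortest Δλ = 105.064° (east) — does not cross 180°.
Leg 5: -48.689° → +147.062°, shortest Δλ = -164.249° (west) — crosses 180°.
Leg 6: +147.062° → -144.617°, shortest Δλ = 68.321° (east) — crosses 180°.
Total crossings: 5.

5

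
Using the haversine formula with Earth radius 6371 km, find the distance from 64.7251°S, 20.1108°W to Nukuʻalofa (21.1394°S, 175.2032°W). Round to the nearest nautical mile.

5524 nmi

Δλ = -175.2032 − -20.1108 = -155.0924°.
Δφ = -21.1394 − -64.7251 = 43.5857°.
a = sin²(Δφ/2) + cos φ₁ · cos φ₂ · sin²(Δλ/2) = 0.517538.
c = 2·atan2(√a, √(1−a)) = 1.60588 rad → d = 6371·c ≈ 10231.05 km ≈ 5524.33 nmi.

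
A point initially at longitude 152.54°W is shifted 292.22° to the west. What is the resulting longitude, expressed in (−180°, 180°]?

84.76°W

Start at -152.54°; shift −292.22° → -444.76°.
-444.76° lies outside (−180°, 180°]; add 360° → -84.76°.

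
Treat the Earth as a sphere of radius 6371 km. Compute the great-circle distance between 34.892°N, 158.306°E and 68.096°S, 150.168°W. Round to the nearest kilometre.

12220 km

Δλ = -150.168 − 158.306 = -308.474°; wrapped into (−180°, 180°]: 51.526°.
Δφ = -68.096 − 34.892 = -102.988°.
a = sin²(Δφ/2) + cos φ₁ · cos φ₂ · sin²(Δλ/2) = 0.670181.
c = 2·atan2(√a, √(1−a)) = 1.91810 rad → d = 6371·c ≈ 12220.21 km.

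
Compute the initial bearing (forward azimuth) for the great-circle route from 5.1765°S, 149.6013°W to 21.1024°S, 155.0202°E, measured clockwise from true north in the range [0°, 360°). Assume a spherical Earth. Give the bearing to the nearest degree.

248°

Δλ = 155.0202 − -149.6013 = 304.6215°; wrapped into (−180°, 180°]: -55.3785°.
θ = atan2( sin Δλ · cos φ₂ , cos φ₁ · sin φ₂ − sin φ₁ · cos φ₂ · cos Δλ )
  = atan2(-0.76774, -0.31074) = -112.036° → normalised to [0°, 360°): 247.964°.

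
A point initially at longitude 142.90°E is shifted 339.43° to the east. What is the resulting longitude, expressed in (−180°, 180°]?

Start at +142.90°; shift +339.43° → +482.33°.
+482.33° lies outside (−180°, 180°]; subtract 360° → +122.33°.

122.33°E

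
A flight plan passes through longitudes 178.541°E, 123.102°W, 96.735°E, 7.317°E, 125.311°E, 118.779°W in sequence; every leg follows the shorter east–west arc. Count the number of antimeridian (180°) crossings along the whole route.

Leg 1: +178.541° → -123.102°, shortest Δλ = 58.357° (east) — crosses 180°.
Leg 2: -123.102° → +96.735°, shortest Δλ = -140.163° (west) — crosses 180°.
Leg 3: +96.735° → +7.317°, shortest Δλ = -89.418° (west) — does not cross 180°.
Leg 4: +7.317° → +125.311°, shortest Δλ = 117.994° (east) — does not cross 180°.
Leg 5: +125.311° → -118.779°, shortest Δλ = 115.91° (east) — crosses 180°.
Total crossings: 3.

3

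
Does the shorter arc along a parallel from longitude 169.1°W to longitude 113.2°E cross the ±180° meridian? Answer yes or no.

Naïve |113.2 − -169.1| = 282.3° > 180°, so the shorter arc goes the other way round — across 180°.
Signed shortest Δλ = ((113.2 − -169.1 + 180) mod 360) − 180 = -77.7°.
Going west by 77.7° from -169.1° passes through 180° before reaching +113.2°.

Yes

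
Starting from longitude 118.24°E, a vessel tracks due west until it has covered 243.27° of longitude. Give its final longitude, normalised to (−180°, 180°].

125.03°W

Start at +118.24°; shift −243.27° → -125.03°.
-125.03° already lies in (−180°, 180°].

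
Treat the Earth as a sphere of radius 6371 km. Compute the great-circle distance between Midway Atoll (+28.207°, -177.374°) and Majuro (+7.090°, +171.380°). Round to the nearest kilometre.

Δλ = 171.380 − -177.374 = 348.754°; wrapped into (−180°, 180°]: -11.246°.
Δφ = 7.090 − 28.207 = -21.117°.
a = sin²(Δφ/2) + cos φ₁ · cos φ₂ · sin²(Δλ/2) = 0.041972.
c = 2·atan2(√a, √(1−a)) = 0.41267 rad → d = 6371·c ≈ 2629.09 km.

2629 km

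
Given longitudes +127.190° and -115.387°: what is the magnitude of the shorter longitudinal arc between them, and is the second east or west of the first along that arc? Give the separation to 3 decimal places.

Raw difference: -115.387 − 127.190 = -242.577°.
Normalise into (−180°, 180°]: -242.577° + 360° = 117.423°.
Positive ⇒ the second point lies to the east; separation 117.423°.

117.423° east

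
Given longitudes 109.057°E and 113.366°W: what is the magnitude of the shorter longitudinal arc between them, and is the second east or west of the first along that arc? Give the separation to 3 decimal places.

Raw difference: -113.366 − 109.057 = -222.423°.
Normalise into (−180°, 180°]: -222.423° + 360° = 137.577°.
Positive ⇒ the second point lies to the east; separation 137.577°.

137.577° east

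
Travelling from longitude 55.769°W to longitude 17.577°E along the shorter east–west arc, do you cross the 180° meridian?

No

Signed shortest Δλ = ((17.577 − -55.769 + 180) mod 360) − 180 = 73.346°.
Going east by 73.346° from -55.769° reaches +17.577° without touching 180°.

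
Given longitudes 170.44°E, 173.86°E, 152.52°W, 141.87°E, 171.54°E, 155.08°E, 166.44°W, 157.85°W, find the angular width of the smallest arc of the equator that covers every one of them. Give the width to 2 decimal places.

65.61°

Sort the longitudes: -166.44°, -157.85°, -152.52°, +141.87°, +155.08°, +170.44°, +171.54°, +173.86°.
Eastward gaps between consecutive values (wrapping around): 8.59°, 5.33°, 294.39°, 13.21°, 15.36°, 1.10°, 2.32°, 19.70°.
Largest gap = 294.39° ⇒ minimal covering band is its complement: 360° − 294.39° = 65.61°.
Band runs from +141.87° eastward to -152.52°, crossing the antimeridian.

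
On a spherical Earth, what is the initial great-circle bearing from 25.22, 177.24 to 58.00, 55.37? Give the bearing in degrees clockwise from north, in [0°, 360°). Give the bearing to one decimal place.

Δλ = 55.37 − 177.24 = -121.87°.
θ = atan2( sin Δλ · cos φ₂ , cos φ₁ · sin φ₂ − sin φ₁ · cos φ₂ · cos Δλ )
  = atan2(-0.45003, 0.88643) = -26.917° → normalised to [0°, 360°): 333.083°.

333.1°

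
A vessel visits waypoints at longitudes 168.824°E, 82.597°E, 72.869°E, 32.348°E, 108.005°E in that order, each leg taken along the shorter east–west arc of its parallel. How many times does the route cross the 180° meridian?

Leg 1: +168.824° → +82.597°, shortest Δλ = -86.227° (west) — does not cross 180°.
Leg 2: +82.597° → +72.869°, shortest Δλ = -9.728° (west) — does not cross 180°.
Leg 3: +72.869° → +32.348°, shortest Δλ = -40.521° (west) — does not cross 180°.
Leg 4: +32.348° → +108.005°, shortest Δλ = 75.657° (east) — does not cross 180°.
Total crossings: 0.

0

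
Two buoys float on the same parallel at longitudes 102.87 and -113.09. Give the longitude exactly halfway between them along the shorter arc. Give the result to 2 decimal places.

+174.89°

Signed shortest Δλ from +102.87° to -113.09° is +144.04°.
Midpoint longitude = +102.87° + (+144.04°)/2 = +102.87° + 72.02° = +174.89°.
(The naïve average (+102.87 + -113.09)/2 = -5.11° is on the wrong side of the globe.)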